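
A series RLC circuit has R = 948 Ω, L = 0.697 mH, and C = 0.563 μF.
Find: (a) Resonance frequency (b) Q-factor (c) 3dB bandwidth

Step 1 — Resonance: ω₀ = 1/√(LC) = 1/√(0.000697·5.63e-07) = 5.048e+04 rad/s.
Step 2 — f₀ = ω₀/(2π) = 8034 Hz.
Step 3 — Series Q: Q = ω₀L/R = 5.048e+04·0.000697/948 = 0.03712.
Step 4 — Bandwidth: Δω = ω₀/Q = 1.36e+06 rad/s; BW = Δω/(2π) = 2.165e+05 Hz.

(a) f₀ = 8034 Hz  (b) Q = 0.03712  (c) BW = 2.165e+05 Hz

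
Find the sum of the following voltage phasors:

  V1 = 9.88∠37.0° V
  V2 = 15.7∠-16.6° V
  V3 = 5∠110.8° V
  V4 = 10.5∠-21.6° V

Step 1 — Convert each phasor to rectangular form:
  V1 = 9.88·(cos(37.0°) + j·sin(37.0°)) = 7.891 + j5.946 V
  V2 = 15.7·(cos(-16.6°) + j·sin(-16.6°)) = 15.05 - j4.485 V
  V3 = 5·(cos(110.8°) + j·sin(110.8°)) = -1.776 + j4.674 V
  V4 = 10.5·(cos(-21.6°) + j·sin(-21.6°)) = 9.763 - j3.865 V
Step 2 — Sum components: V_total = 30.92 + j2.269 V.
Step 3 — Convert to polar: |V_total| = 31.01 V, ∠V_total = 4.2°.

V_total = 31.01∠4.2° V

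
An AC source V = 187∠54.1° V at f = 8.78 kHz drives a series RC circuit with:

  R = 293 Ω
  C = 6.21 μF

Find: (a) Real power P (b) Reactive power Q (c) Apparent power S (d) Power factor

Step 1 — Angular frequency: ω = 2π·f = 2π·8780 = 5.517e+04 rad/s.
Step 2 — Component impedances:
  R: Z = R = 293 Ω
  C: Z = 1/(jωC) = -j/(ω·C) = 0 - j2.919 Ω
Step 3 — Series combination: Z_total = R + C = 293 - j2.919 Ω = 293∠-0.6° Ω.
Step 4 — Source phasor: V = 187∠54.1° V = 109.7 + j151.5 V.
Step 5 — Current: I = V / Z = 0.3691 + j0.5207 A = 0.6382∠54.7° A.
Step 6 — Complex power: S = V·I* = 119.3 - j1.189 VA.
Step 7 — Real power: P = Re(S) = 119.3 W.
Step 8 — Reactive power: Q = Im(S) = -1.189 VAR.
Step 9 — Apparent power: |S| = 119.3 VA.
Step 10 — Power factor: PF = P/|S| = 1 (leading).

(a) P = 119.3 W  (b) Q = -1.189 VAR  (c) S = 119.3 VA  (d) PF = 1 (leading)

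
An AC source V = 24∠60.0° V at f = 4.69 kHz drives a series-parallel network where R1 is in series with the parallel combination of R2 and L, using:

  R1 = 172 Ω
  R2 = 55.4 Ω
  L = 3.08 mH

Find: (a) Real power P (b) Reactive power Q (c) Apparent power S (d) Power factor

Step 1 — Angular frequency: ω = 2π·f = 2π·4690 = 2.947e+04 rad/s.
Step 2 — Component impedances:
  R1: Z = R = 172 Ω
  R2: Z = R = 55.4 Ω
  L: Z = jωL = j·2.947e+04·0.00308 = 0 + j90.76 Ω
Step 3 — Parallel branch: R2 || L = 1/(1/R2 + 1/L) = 40.36 + j24.64 Ω.
Step 4 — Series with R1: Z_total = R1 + (R2 || L) = 212.4 + j24.64 Ω = 213.8∠6.6° Ω.
Step 5 — Source phasor: V = 24∠60.0° V = 12 + j20.78 V.
Step 6 — Current: I = V / Z = 0.06696 + j0.09011 A = 0.1123∠53.4° A.
Step 7 — Complex power: S = V·I* = 2.676 + j0.3105 VA.
Step 8 — Real power: P = Re(S) = 2.676 W.
Step 9 — Reactive power: Q = Im(S) = 0.3105 VAR.
Step 10 — Apparent power: |S| = 2.694 VA.
Step 11 — Power factor: PF = P/|S| = 0.9933 (lagging).

(a) P = 2.676 W  (b) Q = 0.3105 VAR  (c) S = 2.694 VA  (d) PF = 0.9933 (lagging)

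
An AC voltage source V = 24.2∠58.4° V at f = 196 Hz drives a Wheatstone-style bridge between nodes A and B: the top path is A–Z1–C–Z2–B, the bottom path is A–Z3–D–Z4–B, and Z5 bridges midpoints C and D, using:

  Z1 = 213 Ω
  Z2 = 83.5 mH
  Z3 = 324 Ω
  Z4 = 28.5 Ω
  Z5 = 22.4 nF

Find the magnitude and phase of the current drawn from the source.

Step 1 — Angular frequency: ω = 2π·f = 2π·196 = 1232 rad/s.
Step 2 — Component impedances:
  Z1: Z = R = 213 Ω
  Z2: Z = jωL = j·1232·0.0835 = 0 + j102.8 Ω
  Z3: Z = R = 324 Ω
  Z4: Z = R = 28.5 Ω
  Z5: Z = 1/(jωC) = -j/(ω·C) = 0 - j3.625e+04 Ω
Step 3 — Bridge requires nodal analysis (the Z5 bridge couples midpoints C and D, so the two paths cannot be reduced to a simple series/parallel combination). Setting node B to ground and injecting 1 A at node A, the 3-node admittance system at A, C, D solves to V_A = Z_AB = 139.8 + j38.77 Ω = 145.1∠15.5° Ω.
Step 4 — Source phasor: V = 24.2∠58.4° V = 12.68 + j20.61 V.
Step 5 — Ohm's law: I = V / Z_total = (12.68 + j20.61) / (139.8 + j38.77) = 0.1222 + j0.1135 A.
Step 6 — Convert to polar: |I| = 0.1668 A, ∠I = 42.9°.

I = 0.1668∠42.9° A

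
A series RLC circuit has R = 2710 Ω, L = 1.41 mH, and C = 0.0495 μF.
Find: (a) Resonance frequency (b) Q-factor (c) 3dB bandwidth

Step 1 — Resonance condition Im(Z)=0 gives ω₀ = 1/√(LC).
Step 2 — ω₀ = 1/√(0.00141·4.95e-08) = 1.197e+05 rad/s.
Step 3 — f₀ = ω₀/(2π) = 1.905e+04 Hz.
Step 4 — Series Q: Q = ω₀L/R = 1.197e+05·0.00141/2710 = 0.06228.
Step 5 — 3dB bandwidth: Δω = ω₀/Q = 1.922e+06 rad/s; BW = Δω/(2π) = 3.059e+05 Hz.

(a) f₀ = 1.905e+04 Hz  (b) Q = 0.06228  (c) BW = 3.059e+05 Hz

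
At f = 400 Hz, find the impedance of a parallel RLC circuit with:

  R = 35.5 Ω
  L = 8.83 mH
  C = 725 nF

Step 1 — Angular frequency: ω = 2π·f = 2π·400 = 2513 rad/s.
Step 2 — Component impedances:
  R: Z = R = 35.5 Ω
  L: Z = jωL = j·2513·0.00883 = 0 + j22.19 Ω
  C: Z = 1/(jωC) = -j/(ω·C) = 0 - j548.8 Ω
Step 3 — Parallel combination: 1/Z_total = 1/R + 1/L + 1/C; Z_total = 10.58 + j16.24 Ω = 19.38∠56.9° Ω.

Z = 10.58 + j16.24 Ω = 19.38∠56.9° Ω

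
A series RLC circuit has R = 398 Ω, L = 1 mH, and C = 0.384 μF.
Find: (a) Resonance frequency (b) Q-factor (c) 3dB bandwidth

Step 1 — Resonance: ω₀ = 1/√(LC) = 1/√(0.001·3.84e-07) = 5.103e+04 rad/s.
Step 2 — f₀ = ω₀/(2π) = 8122 Hz.
Step 3 — Series Q: Q = ω₀L/R = 5.103e+04·0.001/398 = 0.1282.
Step 4 — Bandwidth: Δω = ω₀/Q = 3.98e+05 rad/s; BW = Δω/(2π) = 6.334e+04 Hz.

(a) f₀ = 8122 Hz  (b) Q = 0.1282  (c) BW = 6.334e+04 Hz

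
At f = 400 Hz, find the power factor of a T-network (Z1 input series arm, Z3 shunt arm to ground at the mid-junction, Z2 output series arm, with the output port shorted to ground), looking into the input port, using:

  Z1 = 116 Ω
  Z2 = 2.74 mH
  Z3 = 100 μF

Step 1 — Angular frequency: ω = 2π·f = 2π·400 = 2513 rad/s.
Step 2 — Component impedances:
  Z1: Z = R = 116 Ω
  Z2: Z = jωL = j·2513·0.00274 = 0 + j6.886 Ω
  Z3: Z = 1/(jωC) = -j/(ω·C) = 0 - j3.979 Ω
Step 3 — With the output port shorted to ground, the output series arm Z2 runs from the junction to ground; the shunt arm Z3 also runs from the junction to ground. They appear in parallel: Z3 || Z2 = 0 - j9.424 Ω.
Step 4 — Series with input arm Z1: Z_in = Z1 + (Z3 || Z2) = 116 - j9.424 Ω = 116.4∠-4.6° Ω.
Step 5 — Power factor: PF = cos(φ) = Re(Z)/|Z| = 116/116.38 = 0.9967.
Step 6 — Type: Im(Z) = -9.424 ⇒ leading (phase φ = -4.6°).

PF = 0.9967 (leading, φ = -4.6°)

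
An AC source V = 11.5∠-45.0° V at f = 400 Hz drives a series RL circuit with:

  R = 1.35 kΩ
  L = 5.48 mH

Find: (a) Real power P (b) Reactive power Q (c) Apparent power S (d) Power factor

Step 1 — Angular frequency: ω = 2π·f = 2π·400 = 2513 rad/s.
Step 2 — Component impedances:
  R: Z = R = 1350 Ω
  L: Z = jωL = j·2513·0.00548 = 0 + j13.77 Ω
Step 3 — Series combination: Z_total = R + L = 1350 + j13.77 Ω = 1350∠0.6° Ω.
Step 4 — Source phasor: V = 11.5∠-45.0° V = 8.132 - j8.132 V.
Step 5 — Current: I = V / Z = 0.005961 - j0.006084 A = 0.008518∠-45.6° A.
Step 6 — Complex power: S = V·I* = 0.09795 + j0.0009993 VA.
Step 7 — Real power: P = Re(S) = 0.09795 W.
Step 8 — Reactive power: Q = Im(S) = 0.0009993 VAR.
Step 9 — Apparent power: |S| = 0.09796 VA.
Step 10 — Power factor: PF = P/|S| = 0.9999 (lagging).

(a) P = 0.09795 W  (b) Q = 0.0009993 VAR  (c) S = 0.09796 VA  (d) PF = 0.9999 (lagging)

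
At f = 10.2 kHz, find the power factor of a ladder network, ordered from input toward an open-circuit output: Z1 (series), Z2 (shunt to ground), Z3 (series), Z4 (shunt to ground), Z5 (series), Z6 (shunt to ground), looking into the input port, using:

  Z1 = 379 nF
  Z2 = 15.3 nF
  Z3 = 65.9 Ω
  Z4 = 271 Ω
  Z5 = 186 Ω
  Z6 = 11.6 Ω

Step 1 — Angular frequency: ω = 2π·f = 2π·1.02e+04 = 6.409e+04 rad/s.
Step 2 — Component impedances:
  Z1: Z = 1/(jωC) = -j/(ω·C) = 0 - j41.17 Ω
  Z2: Z = 1/(jωC) = -j/(ω·C) = 0 - j1020 Ω
  Z3: Z = R = 65.9 Ω
  Z4: Z = R = 271 Ω
  Z5: Z = R = 186 Ω
  Z6: Z = R = 11.6 Ω
Step 3 — Ladder network (open output): work backward from the far end, alternating series and parallel combinations. Z_in = 174.7 - j72.04 Ω = 189∠-22.4° Ω.
Step 4 — Power factor: PF = cos(φ) = Re(Z)/|Z| = 174.72/188.99 = 0.9245.
Step 5 — Type: Im(Z) = -72.04 ⇒ leading (phase φ = -22.4°).

PF = 0.9245 (leading, φ = -22.4°)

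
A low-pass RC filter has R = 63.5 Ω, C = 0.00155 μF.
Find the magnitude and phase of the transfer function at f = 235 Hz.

Step 1 — Angular frequency: ω = 2π·235 = 1477 rad/s.
Step 2 — Transfer function: H(jω) = 1/(1 + jωRC).
Step 3 — Denominator: 1 + jωRC = 1 + j·1477·63.5·1.55e-09 = 1 + j0.0001453.
Step 4 — H = 1 - j0.0001453.
Step 5 — Magnitude: |H| = 1 (-0.0 dB); phase: φ = -0.0°.

|H| = 1 (-0.0 dB), φ = -0.0°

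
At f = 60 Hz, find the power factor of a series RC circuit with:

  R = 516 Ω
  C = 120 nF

Step 1 — Angular frequency: ω = 2π·f = 2π·60 = 377 rad/s.
Step 2 — Component impedances:
  R: Z = R = 516 Ω
  C: Z = 1/(jωC) = -j/(ω·C) = 0 - j2.21e+04 Ω
Step 3 — Series combination: Z_total = R + C = 516 - j2.21e+04 Ω = 2.211e+04∠-88.7° Ω.
Step 4 — Power factor: PF = cos(φ) = Re(Z)/|Z| = 516/2.211e+04 = 0.02334.
Step 5 — Type: Im(Z) = -2.21e+04 ⇒ leading (phase φ = -88.7°).

PF = 0.02334 (leading, φ = -88.7°)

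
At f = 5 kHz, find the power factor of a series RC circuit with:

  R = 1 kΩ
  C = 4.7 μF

Step 1 — Angular frequency: ω = 2π·f = 2π·5000 = 3.142e+04 rad/s.
Step 2 — Component impedances:
  R: Z = R = 1000 Ω
  C: Z = 1/(jωC) = -j/(ω·C) = 0 - j6.773 Ω
Step 3 — Series combination: Z_total = R + C = 1000 - j6.773 Ω = 1000∠-0.4° Ω.
Step 4 — Power factor: PF = cos(φ) = Re(Z)/|Z| = 1000/1000 = 1.
Step 5 — Type: Im(Z) = -6.773 ⇒ leading (phase φ = -0.4°).

PF = 1 (leading, φ = -0.4°)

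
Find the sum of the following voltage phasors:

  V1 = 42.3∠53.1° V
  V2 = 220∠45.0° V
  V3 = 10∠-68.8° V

Step 1 — Convert each phasor to rectangular form:
  V1 = 42.3·(cos(53.1°) + j·sin(53.1°)) = 25.4 + j33.83 V
  V2 = 220·(cos(45.0°) + j·sin(45.0°)) = 155.6 + j155.6 V
  V3 = 10·(cos(-68.8°) + j·sin(-68.8°)) = 3.616 - j9.323 V
Step 2 — Sum components: V_total = 184.6 + j180.1 V.
Step 3 — Convert to polar: |V_total| = 257.9 V, ∠V_total = 44.3°.

V_total = 257.9∠44.3° V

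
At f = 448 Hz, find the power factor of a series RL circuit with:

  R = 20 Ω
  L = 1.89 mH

Step 1 — Angular frequency: ω = 2π·f = 2π·448 = 2815 rad/s.
Step 2 — Component impedances:
  R: Z = R = 20 Ω
  L: Z = jωL = j·2815·0.00189 = 0 + j5.32 Ω
Step 3 — Series combination: Z_total = R + L = 20 + j5.32 Ω = 20.7∠14.9° Ω.
Step 4 — Power factor: PF = cos(φ) = Re(Z)/|Z| = 20/20.695 = 0.9664.
Step 5 — Type: Im(Z) = 5.32 ⇒ lagging (phase φ = 14.9°).

PF = 0.9664 (lagging, φ = 14.9°)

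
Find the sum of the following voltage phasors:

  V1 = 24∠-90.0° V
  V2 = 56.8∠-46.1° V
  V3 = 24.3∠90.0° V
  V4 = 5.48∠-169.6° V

Step 1 — Convert each phasor to rectangular form:
  V1 = 24·(cos(-90.0°) + j·sin(-90.0°)) = 0 - j24 V
  V2 = 56.8·(cos(-46.1°) + j·sin(-46.1°)) = 39.39 - j40.93 V
  V3 = 24.3·(cos(90.0°) + j·sin(90.0°)) = 0 + j24.3 V
  V4 = 5.48·(cos(-169.6°) + j·sin(-169.6°)) = -5.39 - j0.9892 V
Step 2 — Sum components: V_total = 34 - j41.62 V.
Step 3 — Convert to polar: |V_total| = 53.74 V, ∠V_total = -50.8°.

V_total = 53.74∠-50.8° V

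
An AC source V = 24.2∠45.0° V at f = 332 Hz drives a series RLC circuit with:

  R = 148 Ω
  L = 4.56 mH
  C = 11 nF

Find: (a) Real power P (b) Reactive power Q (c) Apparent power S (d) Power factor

Step 1 — Angular frequency: ω = 2π·f = 2π·332 = 2086 rad/s.
Step 2 — Component impedances:
  R: Z = R = 148 Ω
  L: Z = jωL = j·2086·0.00456 = 0 + j9.512 Ω
  C: Z = 1/(jωC) = -j/(ω·C) = 0 - j4.358e+04 Ω
Step 3 — Series combination: Z_total = R + L + C = 148 - j4.357e+04 Ω = 4.357e+04∠-89.8° Ω.
Step 4 — Source phasor: V = 24.2∠45.0° V = 17.11 + j17.11 V.
Step 5 — Current: I = V / Z = -0.0003914 + j0.0003941 A = 0.0005554∠134.8° A.
Step 6 — Complex power: S = V·I* = 4.566e-05 - j0.01344 VA.
Step 7 — Real power: P = Re(S) = 4.566e-05 W.
Step 8 — Reactive power: Q = Im(S) = -0.01344 VAR.
Step 9 — Apparent power: |S| = 0.01344 VA.
Step 10 — Power factor: PF = P/|S| = 0.003397 (leading).

(a) P = 4.566e-05 W  (b) Q = -0.01344 VAR  (c) S = 0.01344 VA  (d) PF = 0.003397 (leading)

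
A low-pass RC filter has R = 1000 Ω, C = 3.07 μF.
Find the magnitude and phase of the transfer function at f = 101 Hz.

Step 1 — Angular frequency: ω = 2π·101 = 634.6 rad/s.
Step 2 — Transfer function: H(jω) = 1/(1 + jωRC).
Step 3 — Denominator: 1 + jωRC = 1 + j·634.6·1000·3.07e-06 = 1 + j1.948.
Step 4 — H = 0.2085 - j0.4063.
Step 5 — Magnitude: |H| = 0.4566 (-6.8 dB); phase: φ = -62.8°.

|H| = 0.4566 (-6.8 dB), φ = -62.8°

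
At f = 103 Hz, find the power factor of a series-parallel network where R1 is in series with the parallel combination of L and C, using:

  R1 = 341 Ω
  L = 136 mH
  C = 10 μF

Step 1 — Angular frequency: ω = 2π·f = 2π·103 = 647.2 rad/s.
Step 2 — Component impedances:
  R1: Z = R = 341 Ω
  L: Z = jωL = j·647.2·0.136 = 0 + j88.01 Ω
  C: Z = 1/(jωC) = -j/(ω·C) = 0 - j154.5 Ω
Step 3 — Parallel branch: L || C = 1/(1/L + 1/C) = 0 + j204.5 Ω.
Step 4 — Series with R1: Z_total = R1 + (L || C) = 341 + j204.5 Ω = 397.6∠31.0° Ω.
Step 5 — Power factor: PF = cos(φ) = Re(Z)/|Z| = 341/397.6 = 0.8576.
Step 6 — Type: Im(Z) = 204.5 ⇒ lagging (phase φ = 31.0°).

PF = 0.8576 (lagging, φ = 31.0°)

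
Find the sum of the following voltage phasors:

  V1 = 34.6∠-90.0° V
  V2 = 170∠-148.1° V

Step 1 — Convert each phasor to rectangular form:
  V1 = 34.6·(cos(-90.0°) + j·sin(-90.0°)) = 0 - j34.6 V
  V2 = 170·(cos(-148.1°) + j·sin(-148.1°)) = -144.3 - j89.83 V
Step 2 — Sum components: V_total = -144.3 - j124.4 V.
Step 3 — Convert to polar: |V_total| = 190.6 V, ∠V_total = -139.2°.

V_total = 190.6∠-139.2° V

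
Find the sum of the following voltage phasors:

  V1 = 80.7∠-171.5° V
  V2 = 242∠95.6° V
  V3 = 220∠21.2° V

Step 1 — Convert each phasor to rectangular form:
  V1 = 80.7·(cos(-171.5°) + j·sin(-171.5°)) = -79.81 - j11.93 V
  V2 = 242·(cos(95.6°) + j·sin(95.6°)) = -23.62 + j240.8 V
  V3 = 220·(cos(21.2°) + j·sin(21.2°)) = 205.1 + j79.56 V
Step 2 — Sum components: V_total = 101.7 + j308.5 V.
Step 3 — Convert to polar: |V_total| = 324.8 V, ∠V_total = 71.8°.

V_total = 324.8∠71.8° V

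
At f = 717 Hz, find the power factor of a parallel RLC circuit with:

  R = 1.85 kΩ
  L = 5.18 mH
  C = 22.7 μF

Step 1 — Angular frequency: ω = 2π·f = 2π·717 = 4505 rad/s.
Step 2 — Component impedances:
  R: Z = R = 1850 Ω
  L: Z = jωL = j·4505·0.00518 = 0 + j23.34 Ω
  C: Z = 1/(jωC) = -j/(ω·C) = 0 - j9.779 Ω
Step 3 — Parallel combination: 1/Z_total = 1/R + 1/L + 1/C; Z_total = 0.1531 - j16.83 Ω = 16.83∠-89.5° Ω.
Step 4 — Power factor: PF = cos(φ) = Re(Z)/|Z| = 0.153122/16.8308 = 0.009098.
Step 5 — Type: Im(Z) = -16.83 ⇒ leading (phase φ = -89.5°).

PF = 0.009098 (leading, φ = -89.5°)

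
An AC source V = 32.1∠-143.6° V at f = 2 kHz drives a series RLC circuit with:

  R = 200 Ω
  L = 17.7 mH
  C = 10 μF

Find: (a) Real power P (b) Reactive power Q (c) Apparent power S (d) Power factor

Step 1 — Angular frequency: ω = 2π·f = 2π·2000 = 1.257e+04 rad/s.
Step 2 — Component impedances:
  R: Z = R = 200 Ω
  L: Z = jωL = j·1.257e+04·0.0177 = 0 + j222.4 Ω
  C: Z = 1/(jωC) = -j/(ω·C) = 0 - j7.958 Ω
Step 3 — Series combination: Z_total = R + L + C = 200 + j214.5 Ω = 293.3∠47.0° Ω.
Step 4 — Source phasor: V = 32.1∠-143.6° V = -25.84 - j19.05 V.
Step 5 — Current: I = V / Z = -0.1076 + j0.02013 A = 0.1095∠169.4° A.
Step 6 — Complex power: S = V·I* = 2.396 + j2.57 VA.
Step 7 — Real power: P = Re(S) = 2.396 W.
Step 8 — Reactive power: Q = Im(S) = 2.57 VAR.
Step 9 — Apparent power: |S| = 3.514 VA.
Step 10 — Power factor: PF = P/|S| = 0.682 (lagging).

(a) P = 2.396 W  (b) Q = 2.57 VAR  (c) S = 3.514 VA  (d) PF = 0.682 (lagging)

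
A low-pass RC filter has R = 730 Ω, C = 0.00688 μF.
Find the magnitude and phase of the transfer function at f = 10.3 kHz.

Step 1 — Angular frequency: ω = 2π·1.03e+04 = 6.472e+04 rad/s.
Step 2 — Transfer function: H(jω) = 1/(1 + jωRC).
Step 3 — Denominator: 1 + jωRC = 1 + j·6.472e+04·730·6.88e-09 = 1 + j0.325.
Step 4 — H = 0.9044 - j0.294.
Step 5 — Magnitude: |H| = 0.951 (-0.4 dB); phase: φ = -18.0°.

|H| = 0.951 (-0.4 dB), φ = -18.0°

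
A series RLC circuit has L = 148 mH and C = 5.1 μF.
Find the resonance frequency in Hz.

Step 1 — Resonance condition Im(Z)=0 gives ω₀ = 1/√(LC).
Step 2 — ω₀ = 1/√(0.148·5.1e-06) = 1151 rad/s.
Step 3 — f₀ = ω₀/(2π) = 183.2 Hz.

f₀ = 183.2 Hz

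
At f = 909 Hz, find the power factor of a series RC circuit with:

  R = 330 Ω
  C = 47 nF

Step 1 — Angular frequency: ω = 2π·f = 2π·909 = 5711 rad/s.
Step 2 — Component impedances:
  R: Z = R = 330 Ω
  C: Z = 1/(jωC) = -j/(ω·C) = 0 - j3725 Ω
Step 3 — Series combination: Z_total = R + C = 330 - j3725 Ω = 3740∠-84.9° Ω.
Step 4 — Power factor: PF = cos(φ) = Re(Z)/|Z| = 330/3740 = 0.08824.
Step 5 — Type: Im(Z) = -3725 ⇒ leading (phase φ = -84.9°).

PF = 0.08824 (leading, φ = -84.9°)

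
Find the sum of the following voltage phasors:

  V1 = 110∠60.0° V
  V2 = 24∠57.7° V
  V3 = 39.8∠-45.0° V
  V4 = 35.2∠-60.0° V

Step 1 — Convert each phasor to rectangular form:
  V1 = 110·(cos(60.0°) + j·sin(60.0°)) = 55 + j95.26 V
  V2 = 24·(cos(57.7°) + j·sin(57.7°)) = 12.82 + j20.29 V
  V3 = 39.8·(cos(-45.0°) + j·sin(-45.0°)) = 28.14 - j28.14 V
  V4 = 35.2·(cos(-60.0°) + j·sin(-60.0°)) = 17.6 - j30.48 V
Step 2 — Sum components: V_total = 113.6 + j56.92 V.
Step 3 — Convert to polar: |V_total| = 127 V, ∠V_total = 26.6°.

V_total = 127∠26.6° V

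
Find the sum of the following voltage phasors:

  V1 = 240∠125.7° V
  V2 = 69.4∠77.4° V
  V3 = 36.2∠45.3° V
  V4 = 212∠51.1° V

Step 1 — Convert each phasor to rectangular form:
  V1 = 240·(cos(125.7°) + j·sin(125.7°)) = -140 + j194.9 V
  V2 = 69.4·(cos(77.4°) + j·sin(77.4°)) = 15.14 + j67.73 V
  V3 = 36.2·(cos(45.3°) + j·sin(45.3°)) = 25.46 + j25.73 V
  V4 = 212·(cos(51.1°) + j·sin(51.1°)) = 133.1 + j165 V
Step 2 — Sum components: V_total = 33.68 + j453.3 V.
Step 3 — Convert to polar: |V_total| = 454.6 V, ∠V_total = 85.8°.

V_total = 454.6∠85.8° V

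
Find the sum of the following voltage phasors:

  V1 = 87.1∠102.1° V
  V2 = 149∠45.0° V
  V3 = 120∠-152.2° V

Step 1 — Convert each phasor to rectangular form:
  V1 = 87.1·(cos(102.1°) + j·sin(102.1°)) = -18.26 + j85.16 V
  V2 = 149·(cos(45.0°) + j·sin(45.0°)) = 105.4 + j105.4 V
  V3 = 120·(cos(-152.2°) + j·sin(-152.2°)) = -106.1 - j55.97 V
Step 2 — Sum components: V_total = -19.05 + j134.6 V.
Step 3 — Convert to polar: |V_total| = 135.9 V, ∠V_total = 98.1°.

V_total = 135.9∠98.1° V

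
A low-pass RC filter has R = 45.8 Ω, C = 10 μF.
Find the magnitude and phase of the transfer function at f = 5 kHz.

Step 1 — Angular frequency: ω = 2π·5000 = 3.142e+04 rad/s.
Step 2 — Transfer function: H(jω) = 1/(1 + jωRC).
Step 3 — Denominator: 1 + jωRC = 1 + j·3.142e+04·45.8·1e-05 = 1 + j14.39.
Step 4 — H = 0.004807 - j0.06917.
Step 5 — Magnitude: |H| = 0.06933 (-23.2 dB); phase: φ = -86.0°.

|H| = 0.06933 (-23.2 dB), φ = -86.0°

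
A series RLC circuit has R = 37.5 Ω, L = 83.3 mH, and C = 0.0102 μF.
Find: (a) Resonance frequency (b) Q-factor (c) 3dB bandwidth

Step 1 — Resonance: ω₀ = 1/√(LC) = 1/√(0.0833·1.02e-08) = 3.431e+04 rad/s.
Step 2 — f₀ = ω₀/(2π) = 5460 Hz.
Step 3 — Series Q: Q = ω₀L/R = 3.431e+04·0.0833/37.5 = 76.21.
Step 4 — Bandwidth: Δω = ω₀/Q = 450.2 rad/s; BW = Δω/(2π) = 71.65 Hz.

(a) f₀ = 5460 Hz  (b) Q = 76.21  (c) BW = 71.65 Hz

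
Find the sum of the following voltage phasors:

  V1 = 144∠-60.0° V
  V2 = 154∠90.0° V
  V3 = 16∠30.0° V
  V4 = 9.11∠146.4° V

Step 1 — Convert each phasor to rectangular form:
  V1 = 144·(cos(-60.0°) + j·sin(-60.0°)) = 72 - j124.7 V
  V2 = 154·(cos(90.0°) + j·sin(90.0°)) = 0 + j154 V
  V3 = 16·(cos(30.0°) + j·sin(30.0°)) = 13.86 + j8 V
  V4 = 9.11·(cos(146.4°) + j·sin(146.4°)) = -7.588 + j5.041 V
Step 2 — Sum components: V_total = 78.27 + j42.33 V.
Step 3 — Convert to polar: |V_total| = 88.98 V, ∠V_total = 28.4°.

V_total = 88.98∠28.4° V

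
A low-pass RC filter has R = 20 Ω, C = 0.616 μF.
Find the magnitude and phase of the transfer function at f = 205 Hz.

Step 1 — Angular frequency: ω = 2π·205 = 1288 rad/s.
Step 2 — Transfer function: H(jω) = 1/(1 + jωRC).
Step 3 — Denominator: 1 + jωRC = 1 + j·1288·20·6.16e-07 = 1 + j0.01587.
Step 4 — H = 0.9997 - j0.01586.
Step 5 — Magnitude: |H| = 0.9999 (-0.0 dB); phase: φ = -0.9°.

|H| = 0.9999 (-0.0 dB), φ = -0.9°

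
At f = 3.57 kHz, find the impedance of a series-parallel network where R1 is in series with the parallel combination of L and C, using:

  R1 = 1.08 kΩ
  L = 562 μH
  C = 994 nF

Step 1 — Angular frequency: ω = 2π·f = 2π·3570 = 2.243e+04 rad/s.
Step 2 — Component impedances:
  R1: Z = R = 1080 Ω
  L: Z = jωL = j·2.243e+04·0.000562 = 0 + j12.61 Ω
  C: Z = 1/(jωC) = -j/(ω·C) = 0 - j44.85 Ω
Step 3 — Parallel branch: L || C = 1/(1/L + 1/C) = 0 + j17.53 Ω.
Step 4 — Series with R1: Z_total = R1 + (L || C) = 1080 + j17.53 Ω = 1080∠0.9° Ω.

Z = 1080 + j17.53 Ω = 1080∠0.9° Ω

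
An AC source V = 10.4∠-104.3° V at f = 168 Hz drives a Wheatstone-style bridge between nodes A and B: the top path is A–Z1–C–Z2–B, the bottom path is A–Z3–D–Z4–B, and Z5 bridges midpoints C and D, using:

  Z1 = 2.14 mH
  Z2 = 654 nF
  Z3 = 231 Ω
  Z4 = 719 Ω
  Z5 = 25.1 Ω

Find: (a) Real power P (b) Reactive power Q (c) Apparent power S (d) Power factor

Step 1 — Angular frequency: ω = 2π·f = 2π·168 = 1056 rad/s.
Step 2 — Component impedances:
  Z1: Z = jωL = j·1056·0.00214 = 0 + j2.259 Ω
  Z2: Z = 1/(jωC) = -j/(ω·C) = 0 - j1449 Ω
  Z3: Z = R = 231 Ω
  Z4: Z = R = 719 Ω
  Z5: Z = R = 25.1 Ω
Step 3 — Bridge requires nodal analysis (the Z5 bridge couples midpoints C and D, so the two paths cannot be reduced to a simple series/parallel combination). Setting node B to ground and injecting 1 A at node A, the 3-node admittance system at A, C, D solves to V_A = Z_AB = 587.5 - j298.9 Ω = 659.1∠-27.0° Ω.
Step 4 — Source phasor: V = 10.4∠-104.3° V = -2.569 - j10.08 V.
Step 5 — Current: I = V / Z = 0.003461 - j0.01539 A = 0.01578∠-77.3° A.
Step 6 — Complex power: S = V·I* = 0.1462 - j0.07442 VA.
Step 7 — Real power: P = Re(S) = 0.1462 W.
Step 8 — Reactive power: Q = Im(S) = -0.07442 VAR.
Step 9 — Apparent power: |S| = 0.1641 VA.
Step 10 — Power factor: PF = P/|S| = 0.8912 (leading).

(a) P = 0.1462 W  (b) Q = -0.07442 VAR  (c) S = 0.1641 VA  (d) PF = 0.8912 (leading)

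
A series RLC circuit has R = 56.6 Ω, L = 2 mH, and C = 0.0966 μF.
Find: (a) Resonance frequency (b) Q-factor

Step 1 — Resonance condition Im(Z)=0 gives ω₀ = 1/√(LC).
Step 2 — ω₀ = 1/√(0.002·9.66e-08) = 7.194e+04 rad/s.
Step 3 — f₀ = ω₀/(2π) = 1.145e+04 Hz.
Step 4 — Series Q: Q = ω₀L/R = 7.194e+04·0.002/56.6 = 2.542.

(a) f₀ = 1.145e+04 Hz  (b) Q = 2.542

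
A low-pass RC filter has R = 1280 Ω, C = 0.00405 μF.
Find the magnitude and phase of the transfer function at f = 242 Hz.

Step 1 — Angular frequency: ω = 2π·242 = 1521 rad/s.
Step 2 — Transfer function: H(jω) = 1/(1 + jωRC).
Step 3 — Denominator: 1 + jωRC = 1 + j·1521·1280·4.05e-09 = 1 + j0.007882.
Step 4 — H = 0.9999 - j0.007882.
Step 5 — Magnitude: |H| = 1 (-0.0 dB); phase: φ = -0.5°.

|H| = 1 (-0.0 dB), φ = -0.5°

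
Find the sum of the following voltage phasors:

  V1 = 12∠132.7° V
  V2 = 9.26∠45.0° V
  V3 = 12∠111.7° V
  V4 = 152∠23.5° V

Step 1 — Convert each phasor to rectangular form:
  V1 = 12·(cos(132.7°) + j·sin(132.7°)) = -8.138 + j8.819 V
  V2 = 9.26·(cos(45.0°) + j·sin(45.0°)) = 6.548 + j6.548 V
  V3 = 12·(cos(111.7°) + j·sin(111.7°)) = -4.437 + j11.15 V
  V4 = 152·(cos(23.5°) + j·sin(23.5°)) = 139.4 + j60.61 V
Step 2 — Sum components: V_total = 133.4 + j87.13 V.
Step 3 — Convert to polar: |V_total| = 159.3 V, ∠V_total = 33.2°.

V_total = 159.3∠33.2° V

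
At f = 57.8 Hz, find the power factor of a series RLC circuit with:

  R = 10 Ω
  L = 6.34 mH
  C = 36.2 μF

Step 1 — Angular frequency: ω = 2π·f = 2π·57.8 = 363.2 rad/s.
Step 2 — Component impedances:
  R: Z = R = 10 Ω
  L: Z = jωL = j·363.2·0.00634 = 0 + j2.302 Ω
  C: Z = 1/(jωC) = -j/(ω·C) = 0 - j76.06 Ω
Step 3 — Series combination: Z_total = R + L + C = 10 - j73.76 Ω = 74.44∠-82.3° Ω.
Step 4 — Power factor: PF = cos(φ) = Re(Z)/|Z| = 10/74.44 = 0.1343.
Step 5 — Type: Im(Z) = -73.76 ⇒ leading (phase φ = -82.3°).

PF = 0.1343 (leading, φ = -82.3°)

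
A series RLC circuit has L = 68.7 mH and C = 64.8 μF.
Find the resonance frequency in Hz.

Step 1 — Resonance condition Im(Z)=0 gives ω₀ = 1/√(LC).
Step 2 — ω₀ = 1/√(0.0687·6.48e-05) = 474 rad/s.
Step 3 — f₀ = ω₀/(2π) = 75.43 Hz.

f₀ = 75.43 Hz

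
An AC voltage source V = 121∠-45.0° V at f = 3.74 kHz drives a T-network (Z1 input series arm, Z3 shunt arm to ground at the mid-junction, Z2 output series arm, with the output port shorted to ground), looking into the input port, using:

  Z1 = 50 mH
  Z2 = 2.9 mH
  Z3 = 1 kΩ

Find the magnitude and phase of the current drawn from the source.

Step 1 — Angular frequency: ω = 2π·f = 2π·3740 = 2.35e+04 rad/s.
Step 2 — Component impedances:
  Z1: Z = jωL = j·2.35e+04·0.05 = 0 + j1175 Ω
  Z2: Z = jωL = j·2.35e+04·0.0029 = 0 + j68.15 Ω
  Z3: Z = R = 1000 Ω
Step 3 — With the output port shorted to ground, the output series arm Z2 runs from the junction to ground; the shunt arm Z3 also runs from the junction to ground. They appear in parallel: Z3 || Z2 = 4.623 + j67.83 Ω.
Step 4 — Series with input arm Z1: Z_in = Z1 + (Z3 || Z2) = 4.623 + j1243 Ω = 1243∠89.8° Ω.
Step 5 — Source phasor: V = 121∠-45.0° V = 85.56 - j85.56 V.
Step 6 — Ohm's law: I = V / Z_total = (85.56 - j85.56) / (4.623 + j1243) = -0.06859 - j0.0691 A.
Step 7 — Convert to polar: |I| = 0.09736 A, ∠I = -134.8°.

I = 0.09736∠-134.8° A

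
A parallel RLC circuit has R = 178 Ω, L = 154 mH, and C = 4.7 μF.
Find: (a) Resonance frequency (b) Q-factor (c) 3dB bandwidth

Step 1 — Resonance: ω₀ = 1/√(LC) = 1/√(0.154·4.7e-06) = 1175 rad/s.
Step 2 — f₀ = ω₀/(2π) = 187.1 Hz.
Step 3 — Parallel Q: Q = R/(ω₀L) = 178/(1175·0.154) = 0.9834.
Step 4 — Bandwidth: Δω = ω₀/Q = 1195 rad/s; BW = Δω/(2π) = 190.2 Hz.

(a) f₀ = 187.1 Hz  (b) Q = 0.9834  (c) BW = 190.2 Hz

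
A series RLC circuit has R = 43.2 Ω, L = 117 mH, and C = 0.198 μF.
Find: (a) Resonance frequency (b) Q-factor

Step 1 — Resonance condition Im(Z)=0 gives ω₀ = 1/√(LC).
Step 2 — ω₀ = 1/√(0.117·1.98e-07) = 6570 rad/s.
Step 3 — f₀ = ω₀/(2π) = 1046 Hz.
Step 4 — Series Q: Q = ω₀L/R = 6570·0.117/43.2 = 17.79.

(a) f₀ = 1046 Hz  (b) Q = 17.79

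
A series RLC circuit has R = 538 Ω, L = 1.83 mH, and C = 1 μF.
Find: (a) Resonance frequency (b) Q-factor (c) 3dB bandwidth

Step 1 — Resonance condition Im(Z)=0 gives ω₀ = 1/√(LC).
Step 2 — ω₀ = 1/√(0.00183·1e-06) = 2.338e+04 rad/s.
Step 3 — f₀ = ω₀/(2π) = 3720 Hz.
Step 4 — Series Q: Q = ω₀L/R = 2.338e+04·0.00183/538 = 0.07951.
Step 5 — 3dB bandwidth: Δω = ω₀/Q = 2.94e+05 rad/s; BW = Δω/(2π) = 4.679e+04 Hz.

(a) f₀ = 3720 Hz  (b) Q = 0.07951  (c) BW = 4.679e+04 Hz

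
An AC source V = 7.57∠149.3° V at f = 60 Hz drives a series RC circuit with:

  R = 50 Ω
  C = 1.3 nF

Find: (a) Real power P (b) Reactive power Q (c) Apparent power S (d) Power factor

Step 1 — Angular frequency: ω = 2π·f = 2π·60 = 377 rad/s.
Step 2 — Component impedances:
  R: Z = R = 50 Ω
  C: Z = 1/(jωC) = -j/(ω·C) = 0 - j2.04e+06 Ω
Step 3 — Series combination: Z_total = R + C = 50 - j2.04e+06 Ω = 2.04e+06∠-90.0° Ω.
Step 4 — Source phasor: V = 7.57∠149.3° V = -6.509 + j3.865 V.
Step 5 — Current: I = V / Z = -1.894e-06 - j3.19e-06 A = 3.71e-06∠-120.7° A.
Step 6 — Complex power: S = V·I* = 6.882e-10 - j2.808e-05 VA.
Step 7 — Real power: P = Re(S) = 6.882e-10 W.
Step 8 — Reactive power: Q = Im(S) = -2.808e-05 VAR.
Step 9 — Apparent power: |S| = 2.808e-05 VA.
Step 10 — Power factor: PF = P/|S| = 2.45e-05 (leading).

(a) P = 6.882e-10 W  (b) Q = -2.808e-05 VAR  (c) S = 2.808e-05 VA  (d) PF = 2.45e-05 (leading)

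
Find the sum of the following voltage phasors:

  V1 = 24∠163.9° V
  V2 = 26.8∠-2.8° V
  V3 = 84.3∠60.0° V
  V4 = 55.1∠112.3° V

Step 1 — Convert each phasor to rectangular form:
  V1 = 24·(cos(163.9°) + j·sin(163.9°)) = -23.06 + j6.656 V
  V2 = 26.8·(cos(-2.8°) + j·sin(-2.8°)) = 26.77 - j1.309 V
  V3 = 84.3·(cos(60.0°) + j·sin(60.0°)) = 42.15 + j73.01 V
  V4 = 55.1·(cos(112.3°) + j·sin(112.3°)) = -20.91 + j50.98 V
Step 2 — Sum components: V_total = 24.95 + j129.3 V.
Step 3 — Convert to polar: |V_total| = 131.7 V, ∠V_total = 79.1°.

V_total = 131.7∠79.1° V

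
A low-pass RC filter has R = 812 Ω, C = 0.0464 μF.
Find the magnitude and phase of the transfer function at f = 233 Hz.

Step 1 — Angular frequency: ω = 2π·233 = 1464 rad/s.
Step 2 — Transfer function: H(jω) = 1/(1 + jωRC).
Step 3 — Denominator: 1 + jωRC = 1 + j·1464·812·4.64e-08 = 1 + j0.05516.
Step 4 — H = 0.997 - j0.05499.
Step 5 — Magnitude: |H| = 0.9985 (-0.0 dB); phase: φ = -3.2°.

|H| = 0.9985 (-0.0 dB), φ = -3.2°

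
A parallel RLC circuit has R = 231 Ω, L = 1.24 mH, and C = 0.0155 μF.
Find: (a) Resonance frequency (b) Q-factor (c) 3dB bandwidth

Step 1 — Resonance: ω₀ = 1/√(LC) = 1/√(0.00124·1.55e-08) = 2.281e+05 rad/s.
Step 2 — f₀ = ω₀/(2π) = 3.63e+04 Hz.
Step 3 — Parallel Q: Q = R/(ω₀L) = 231/(2.281e+05·0.00124) = 0.8167.
Step 4 — Bandwidth: Δω = ω₀/Q = 2.793e+05 rad/s; BW = Δω/(2π) = 4.445e+04 Hz.

(a) f₀ = 3.63e+04 Hz  (b) Q = 0.8167  (c) BW = 4.445e+04 Hz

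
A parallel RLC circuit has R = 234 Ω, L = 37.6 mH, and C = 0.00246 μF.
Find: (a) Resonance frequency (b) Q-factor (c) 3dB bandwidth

Step 1 — Resonance: ω₀ = 1/√(LC) = 1/√(0.0376·2.46e-09) = 1.04e+05 rad/s.
Step 2 — f₀ = ω₀/(2π) = 1.655e+04 Hz.
Step 3 — Parallel Q: Q = R/(ω₀L) = 234/(1.04e+05·0.0376) = 0.05985.
Step 4 — Bandwidth: Δω = ω₀/Q = 1.737e+06 rad/s; BW = Δω/(2π) = 2.765e+05 Hz.

(a) f₀ = 1.655e+04 Hz  (b) Q = 0.05985  (c) BW = 2.765e+05 Hz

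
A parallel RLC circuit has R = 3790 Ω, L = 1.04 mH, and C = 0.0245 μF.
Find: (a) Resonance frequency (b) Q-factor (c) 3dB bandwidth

Step 1 — Resonance: ω₀ = 1/√(LC) = 1/√(0.00104·2.45e-08) = 1.981e+05 rad/s.
Step 2 — f₀ = ω₀/(2π) = 3.153e+04 Hz.
Step 3 — Parallel Q: Q = R/(ω₀L) = 3790/(1.981e+05·0.00104) = 18.4.
Step 4 — Bandwidth: Δω = ω₀/Q = 1.077e+04 rad/s; BW = Δω/(2π) = 1714 Hz.

(a) f₀ = 3.153e+04 Hz  (b) Q = 18.4  (c) BW = 1714 Hz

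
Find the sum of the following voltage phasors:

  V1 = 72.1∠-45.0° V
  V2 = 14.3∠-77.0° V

Step 1 — Convert each phasor to rectangular form:
  V1 = 72.1·(cos(-45.0°) + j·sin(-45.0°)) = 50.98 - j50.98 V
  V2 = 14.3·(cos(-77.0°) + j·sin(-77.0°)) = 3.217 - j13.93 V
Step 2 — Sum components: V_total = 54.2 - j64.92 V.
Step 3 — Convert to polar: |V_total| = 84.57 V, ∠V_total = -50.1°.

V_total = 84.57∠-50.1° V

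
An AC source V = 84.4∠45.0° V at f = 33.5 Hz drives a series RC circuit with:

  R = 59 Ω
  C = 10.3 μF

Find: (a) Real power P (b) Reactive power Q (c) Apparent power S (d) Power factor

Step 1 — Angular frequency: ω = 2π·f = 2π·33.5 = 210.5 rad/s.
Step 2 — Component impedances:
  R: Z = R = 59 Ω
  C: Z = 1/(jωC) = -j/(ω·C) = 0 - j461.3 Ω
Step 3 — Series combination: Z_total = R + C = 59 - j461.3 Ω = 465∠-82.7° Ω.
Step 4 — Source phasor: V = 84.4∠45.0° V = 59.68 + j59.68 V.
Step 5 — Current: I = V / Z = -0.111 + j0.1436 A = 0.1815∠127.7° A.
Step 6 — Complex power: S = V·I* = 1.944 - j15.19 VA.
Step 7 — Real power: P = Re(S) = 1.944 W.
Step 8 — Reactive power: Q = Im(S) = -15.19 VAR.
Step 9 — Apparent power: |S| = 15.32 VA.
Step 10 — Power factor: PF = P/|S| = 0.1269 (leading).

(a) P = 1.944 W  (b) Q = -15.19 VAR  (c) S = 15.32 VA  (d) PF = 0.1269 (leading)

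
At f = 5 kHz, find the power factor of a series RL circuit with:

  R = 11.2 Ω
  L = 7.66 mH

Step 1 — Angular frequency: ω = 2π·f = 2π·5000 = 3.142e+04 rad/s.
Step 2 — Component impedances:
  R: Z = R = 11.2 Ω
  L: Z = jωL = j·3.142e+04·0.00766 = 0 + j240.6 Ω
Step 3 — Series combination: Z_total = R + L = 11.2 + j240.6 Ω = 240.9∠87.3° Ω.
Step 4 — Power factor: PF = cos(φ) = Re(Z)/|Z| = 11.2/240.9 = 0.04649.
Step 5 — Type: Im(Z) = 240.6 ⇒ lagging (phase φ = 87.3°).

PF = 0.04649 (lagging, φ = 87.3°)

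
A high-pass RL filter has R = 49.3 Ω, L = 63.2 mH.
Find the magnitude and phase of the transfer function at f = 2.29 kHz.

Step 1 — Angular frequency: ω = 2π·2290 = 1.439e+04 rad/s.
Step 2 — Transfer function: H(jω) = jωL/(R + jωL).
Step 3 — Numerator jωL = j·909.4; denominator R + jωL = 49.3 + j909.4.
Step 4 — H = 0.9971 + j0.05406.
Step 5 — Magnitude: |H| = 0.9985 (-0.0 dB); phase: φ = 3.1°.

|H| = 0.9985 (-0.0 dB), φ = 3.1°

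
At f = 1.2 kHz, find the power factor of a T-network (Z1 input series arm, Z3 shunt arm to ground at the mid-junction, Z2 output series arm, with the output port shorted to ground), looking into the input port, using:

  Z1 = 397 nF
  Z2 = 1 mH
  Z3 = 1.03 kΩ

Step 1 — Angular frequency: ω = 2π·f = 2π·1200 = 7540 rad/s.
Step 2 — Component impedances:
  Z1: Z = 1/(jωC) = -j/(ω·C) = 0 - j334.1 Ω
  Z2: Z = jωL = j·7540·0.001 = 0 + j7.54 Ω
  Z3: Z = R = 1030 Ω
Step 3 — With the output port shorted to ground, the output series arm Z2 runs from the junction to ground; the shunt arm Z3 also runs from the junction to ground. They appear in parallel: Z3 || Z2 = 0.05519 + j7.539 Ω.
Step 4 — Series with input arm Z1: Z_in = Z1 + (Z3 || Z2) = 0.05519 - j326.5 Ω = 326.5∠-90.0° Ω.
Step 5 — Power factor: PF = cos(φ) = Re(Z)/|Z| = 0.05519/326.5 = 0.000169.
Step 6 — Type: Im(Z) = -326.5 ⇒ leading (phase φ = -90.0°).

PF = 0.000169 (leading, φ = -90.0°)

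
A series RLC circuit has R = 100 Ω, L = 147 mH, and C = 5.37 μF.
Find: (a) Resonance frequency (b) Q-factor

Step 1 — Resonance condition Im(Z)=0 gives ω₀ = 1/√(LC).
Step 2 — ω₀ = 1/√(0.147·5.37e-06) = 1126 rad/s.
Step 3 — f₀ = ω₀/(2π) = 179.1 Hz.
Step 4 — Series Q: Q = ω₀L/R = 1126·0.147/100 = 1.655.

(a) f₀ = 179.1 Hz  (b) Q = 1.655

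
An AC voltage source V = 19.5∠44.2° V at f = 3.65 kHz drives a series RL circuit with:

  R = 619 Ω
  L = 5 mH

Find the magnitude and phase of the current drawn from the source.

Step 1 — Angular frequency: ω = 2π·f = 2π·3650 = 2.293e+04 rad/s.
Step 2 — Component impedances:
  R: Z = R = 619 Ω
  L: Z = jωL = j·2.293e+04·0.005 = 0 + j114.7 Ω
Step 3 — Series combination: Z_total = R + L = 619 + j114.7 Ω = 629.5∠10.5° Ω.
Step 4 — Source phasor: V = 19.5∠44.2° V = 13.98 + j13.59 V.
Step 5 — Ohm's law: I = V / Z_total = (13.98 + j13.59) / (619 + j114.7) = 0.02577 + j0.01719 A.
Step 6 — Convert to polar: |I| = 0.03098 A, ∠I = 33.7°.

I = 0.03098∠33.7° A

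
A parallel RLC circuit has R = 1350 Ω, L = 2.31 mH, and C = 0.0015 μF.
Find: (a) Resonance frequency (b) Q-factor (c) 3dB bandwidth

Step 1 — Resonance: ω₀ = 1/√(LC) = 1/√(0.00231·1.5e-09) = 5.372e+05 rad/s.
Step 2 — f₀ = ω₀/(2π) = 8.55e+04 Hz.
Step 3 — Parallel Q: Q = R/(ω₀L) = 1350/(5.372e+05·0.00231) = 1.088.
Step 4 — Bandwidth: Δω = ω₀/Q = 4.938e+05 rad/s; BW = Δω/(2π) = 7.86e+04 Hz.

(a) f₀ = 8.55e+04 Hz  (b) Q = 1.088  (c) BW = 7.86e+04 Hz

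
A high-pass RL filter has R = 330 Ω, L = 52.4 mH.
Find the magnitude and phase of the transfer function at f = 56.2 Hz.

Step 1 — Angular frequency: ω = 2π·56.2 = 353.1 rad/s.
Step 2 — Transfer function: H(jω) = jωL/(R + jωL).
Step 3 — Numerator jωL = j·18.5; denominator R + jωL = 330 + j18.5.
Step 4 — H = 0.003134 + j0.05589.
Step 5 — Magnitude: |H| = 0.05598 (-25.0 dB); phase: φ = 86.8°.

|H| = 0.05598 (-25.0 dB), φ = 86.8°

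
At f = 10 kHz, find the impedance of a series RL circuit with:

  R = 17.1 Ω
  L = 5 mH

Step 1 — Angular frequency: ω = 2π·f = 2π·1e+04 = 6.283e+04 rad/s.
Step 2 — Component impedances:
  R: Z = R = 17.1 Ω
  L: Z = jωL = j·6.283e+04·0.005 = 0 + j314.2 Ω
Step 3 — Series combination: Z_total = R + L = 17.1 + j314.2 Ω = 314.6∠86.9° Ω.

Z = 17.1 + j314.2 Ω = 314.6∠86.9° Ω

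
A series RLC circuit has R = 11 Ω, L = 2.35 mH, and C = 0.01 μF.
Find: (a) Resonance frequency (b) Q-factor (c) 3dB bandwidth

Step 1 — Resonance: ω₀ = 1/√(LC) = 1/√(0.00235·1e-08) = 2.063e+05 rad/s.
Step 2 — f₀ = ω₀/(2π) = 3.283e+04 Hz.
Step 3 — Series Q: Q = ω₀L/R = 2.063e+05·0.00235/11 = 44.07.
Step 4 — Bandwidth: Δω = ω₀/Q = 4681 rad/s; BW = Δω/(2π) = 745 Hz.

(a) f₀ = 3.283e+04 Hz  (b) Q = 44.07  (c) BW = 745 Hz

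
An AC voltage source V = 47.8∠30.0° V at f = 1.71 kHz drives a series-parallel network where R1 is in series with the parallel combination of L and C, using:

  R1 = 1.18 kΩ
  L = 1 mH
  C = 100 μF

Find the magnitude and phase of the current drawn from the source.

Step 1 — Angular frequency: ω = 2π·f = 2π·1710 = 1.074e+04 rad/s.
Step 2 — Component impedances:
  R1: Z = R = 1180 Ω
  L: Z = jωL = j·1.074e+04·0.001 = 0 + j10.74 Ω
  C: Z = 1/(jωC) = -j/(ω·C) = 0 - j0.9307 Ω
Step 3 — Parallel branch: L || C = 1/(1/L + 1/C) = 0 - j1.019 Ω.
Step 4 — Series with R1: Z_total = R1 + (L || C) = 1180 - j1.019 Ω = 1180∠-0.0° Ω.
Step 5 — Source phasor: V = 47.8∠30.0° V = 41.4 + j23.9 V.
Step 6 — Ohm's law: I = V / Z_total = (41.4 + j23.9) / (1180 - j1.019) = 0.03506 + j0.02028 A.
Step 7 — Convert to polar: |I| = 0.04051 A, ∠I = 30.0°.

I = 0.04051∠30.0° A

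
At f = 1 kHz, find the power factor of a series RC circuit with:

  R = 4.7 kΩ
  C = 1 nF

Step 1 — Angular frequency: ω = 2π·f = 2π·1000 = 6283 rad/s.
Step 2 — Component impedances:
  R: Z = R = 4700 Ω
  C: Z = 1/(jωC) = -j/(ω·C) = 0 - j1.592e+05 Ω
Step 3 — Series combination: Z_total = R + C = 4700 - j1.592e+05 Ω = 1.592e+05∠-88.3° Ω.
Step 4 — Power factor: PF = cos(φ) = Re(Z)/|Z| = 4700/1.592e+05 = 0.02952.
Step 5 — Type: Im(Z) = -1.592e+05 ⇒ leading (phase φ = -88.3°).

PF = 0.02952 (leading, φ = -88.3°)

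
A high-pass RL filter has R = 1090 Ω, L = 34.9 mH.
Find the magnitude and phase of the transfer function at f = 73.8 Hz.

Step 1 — Angular frequency: ω = 2π·73.8 = 463.7 rad/s.
Step 2 — Transfer function: H(jω) = jωL/(R + jωL).
Step 3 — Numerator jωL = j·16.18; denominator R + jωL = 1090 + j16.18.
Step 4 — H = 0.0002204 + j0.01484.
Step 5 — Magnitude: |H| = 0.01485 (-36.6 dB); phase: φ = 89.1°.

|H| = 0.01485 (-36.6 dB), φ = 89.1°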